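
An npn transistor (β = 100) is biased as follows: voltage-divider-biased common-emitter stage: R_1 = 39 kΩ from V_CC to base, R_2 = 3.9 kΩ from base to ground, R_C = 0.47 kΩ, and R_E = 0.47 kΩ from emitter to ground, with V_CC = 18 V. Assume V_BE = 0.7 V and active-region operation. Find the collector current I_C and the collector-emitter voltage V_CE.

Thevenize the base divider: V_Th = V_CC·R_2/(R_1+R_2) = 18×3.9/42.9 = 1.64 V, R_Th = R_1‖R_2 = 3.55 kΩ.
Base-emitter loop: V_Th = I_B·R_Th + V_BE + (β+1)I_B·R_E, so I_B = (1.64 − 0.7) / (3.55 + 101×0.47) = 0.0184 mA.
I_C = β·I_B = 100×0.0184 = 1.84 mA, and I_E = (β+1)I_B = 1.85 mA.
V_CE = V_CC − I_C·R_C − I_E·R_E = 18 − 1.84×0.47 − 1.85×0.47 = 16.3 V.
V_CE = 16.3 V > 0.2 V confirms active-region operation.

I_C ≈ 1.8 mA, V_CE ≈ 16 V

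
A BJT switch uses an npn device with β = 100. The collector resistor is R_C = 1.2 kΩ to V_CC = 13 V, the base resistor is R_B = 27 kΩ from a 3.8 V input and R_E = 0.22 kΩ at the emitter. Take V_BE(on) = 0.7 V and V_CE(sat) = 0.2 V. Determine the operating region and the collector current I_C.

Assume active. Base-emitter loop: I_B = (V_BB − V_BE)/(R_B + (β+1)R_E) = (3.8 − 0.7)/(27 + 101×0.22) = 0.063 mA.
I_C = β·I_B = 100×0.063 = 6.3 mA.
V_CE = V_CC − I_C·R_C − I_E·R_E = 13 − 6.3×1.2 − 6.36×0.22 = 4.04 V > V_CE(sat), so the active-region assumption holds.

active; I_C ≈ 6.3 mA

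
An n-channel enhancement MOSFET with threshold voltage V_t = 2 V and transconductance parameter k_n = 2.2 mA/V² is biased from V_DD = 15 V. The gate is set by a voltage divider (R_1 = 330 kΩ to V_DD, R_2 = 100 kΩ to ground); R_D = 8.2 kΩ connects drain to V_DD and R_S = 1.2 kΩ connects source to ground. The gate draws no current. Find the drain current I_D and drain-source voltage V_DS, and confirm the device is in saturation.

V_G = V_DD·R_2/(R_1+R_2) = 15×100/430 = 3.49 V.
Assume saturation: I_D = (k_n/2)(V_GS − V_t)² with V_GS = V_G − I_D·R_S = 3.49 − 1.2·I_D.
Substituting gives 1.58·I_D² − 4.93·I_D + 2.44 = 0, with roots I_D = 0.616 or 2.5 mA.
The root I_D = 2.5 mA gives V_GS = 0.494 V ≤ V_t, so take I_D = 0.616 mA.
Then V_GS = 2.75 V and V_DS = V_DD − I_D(R_D+R_S) = 15 − 0.616×9.4 = 9.21 V.
Saturation requires V_DS ≥ V_GS − V_t = 0.749 V; 9.21 ≥ 0.749 ✓.

I_D ≈ 0.62 mA, V_DS ≈ 9.2 V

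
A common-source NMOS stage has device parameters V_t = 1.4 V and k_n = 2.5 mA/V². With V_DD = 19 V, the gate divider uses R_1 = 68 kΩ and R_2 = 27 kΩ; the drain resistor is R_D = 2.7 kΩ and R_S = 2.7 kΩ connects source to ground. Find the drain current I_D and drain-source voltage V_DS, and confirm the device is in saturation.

V_G = V_DD·R_2/(R_1+R_2) = 19×27/95 = 5.4 V.
Assume saturation: I_D = (k_n/2)(V_GS − V_t)² with V_GS = V_G − I_D·R_S = 5.4 − 2.7·I_D.
Substituting gives 9.11·I_D² − 28·I_D + 20 = 0, with roots I_D = 1.13 or 1.94 mA.
The root I_D = 1.94 mA gives V_GS = 0.153 V ≤ V_t, so take I_D = 1.13 mA.
Then V_GS = 2.35 V and V_DS = V_DD − I_D(R_D+R_S) = 19 − 1.13×5.4 = 12.9 V.
Saturation requires V_DS ≥ V_GS − V_t = 0.951 V; 12.9 ≥ 0.951 ✓.

I_D ≈ 1.1 mA, V_DS ≈ 13 V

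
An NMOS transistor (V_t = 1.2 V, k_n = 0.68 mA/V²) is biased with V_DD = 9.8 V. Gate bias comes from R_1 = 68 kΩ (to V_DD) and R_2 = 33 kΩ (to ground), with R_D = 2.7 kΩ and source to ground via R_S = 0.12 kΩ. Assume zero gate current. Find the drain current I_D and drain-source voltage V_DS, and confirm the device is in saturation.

I_D ≈ 1.2 mA, V_DS ≈ 6.5 V

V_G = V_DD·R_2/(R_1+R_2) = 9.8×33/101 = 3.2 V.
Assume saturation: I_D = (k_n/2)(V_GS − V_t)² with V_GS = V_G − I_D·R_S = 3.2 − 0.12·I_D.
Substituting gives 0.0049·I_D² − 1.16·I_D + 1.36 = 0, with roots I_D = 1.18 or 236 mA.
The root I_D = 236 mA gives V_GS = -25.2 V ≤ V_t, so take I_D = 1.18 mA.
Then V_GS = 3.06 V and V_DS = V_DD − I_D(R_D+R_S) = 9.8 − 1.18×2.82 = 6.48 V.
Saturation requires V_DS ≥ V_GS − V_t = 1.86 V; 6.48 ≥ 1.86 ✓.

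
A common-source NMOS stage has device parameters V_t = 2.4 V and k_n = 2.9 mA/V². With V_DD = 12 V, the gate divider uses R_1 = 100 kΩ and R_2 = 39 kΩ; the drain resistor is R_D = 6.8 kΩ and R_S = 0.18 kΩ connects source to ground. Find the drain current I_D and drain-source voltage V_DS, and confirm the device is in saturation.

I_D ≈ 0.93 mA, V_DS ≈ 5.5 V

V_G = V_DD·R_2/(R_1+R_2) = 12×39/139 = 3.37 V.
Assume saturation: I_D = (k_n/2)(V_GS − V_t)² with V_GS = V_G − I_D·R_S = 3.37 − 0.18·I_D.
Substituting gives 0.047·I_D² − 1.5·I_D + 1.36 = 0, with roots I_D = 0.928 or 31.1 mA.
The root I_D = 31.1 mA gives V_GS = -2.23 V ≤ V_t, so take I_D = 0.928 mA.
Then V_GS = 3.2 V and V_DS = V_DD − I_D(R_D+R_S) = 12 − 0.928×6.98 = 5.52 V.
Saturation requires V_DS ≥ V_GS − V_t = 0.8 V; 5.52 ≥ 0.8 ✓.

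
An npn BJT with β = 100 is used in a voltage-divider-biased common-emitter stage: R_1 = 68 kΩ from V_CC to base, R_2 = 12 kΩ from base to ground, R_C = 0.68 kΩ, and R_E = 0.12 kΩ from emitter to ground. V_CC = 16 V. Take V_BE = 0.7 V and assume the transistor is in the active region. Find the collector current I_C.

I_C ≈ 7.6 mA

Thevenize the base divider: V_Th = V_CC·R_2/(R_1+R_2) = 16×12/80 = 2.4 V, R_Th = R_1‖R_2 = 10.2 kΩ.
Base-emitter loop: V_Th = I_B·R_Th + V_BE + (β+1)I_B·R_E, so I_B = (2.4 − 0.7) / (10.2 + 101×0.12) = 0.0762 mA.
I_C = β·I_B = 100×0.0762 = 7.62 mA, and I_E = (β+1)I_B = 7.69 mA.
V_CE = V_CC − I_C·R_C − I_E·R_E = 16 − 7.62×0.68 − 7.69×0.12 = 9.9 V.
V_CE = 9.9 V > 0.2 V confirms active-region operation.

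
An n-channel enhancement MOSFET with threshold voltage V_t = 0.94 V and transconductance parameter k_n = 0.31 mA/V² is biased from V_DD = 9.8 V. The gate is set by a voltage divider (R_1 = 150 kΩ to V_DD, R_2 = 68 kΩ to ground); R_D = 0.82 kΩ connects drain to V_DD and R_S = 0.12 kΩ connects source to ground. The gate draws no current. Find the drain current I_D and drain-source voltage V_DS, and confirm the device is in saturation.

I_D ≈ 0.64 mA, V_DS ≈ 9.2 V

V_G = V_DD·R_2/(R_1+R_2) = 9.8×68/218 = 3.06 V.
Assume saturation: I_D = (k_n/2)(V_GS − V_t)² with V_GS = V_G − I_D·R_S = 3.06 − 0.12·I_D.
Substituting gives 0.00223·I_D² − 1.08·I_D + 0.695 = 0, with roots I_D = 0.645 or 483 mA.
The root I_D = 483 mA gives V_GS = -54.9 V ≤ V_t, so take I_D = 0.645 mA.
Then V_GS = 2.98 V and V_DS = V_DD − I_D(R_D+R_S) = 9.8 − 0.645×0.94 = 9.19 V.
Saturation requires V_DS ≥ V_GS − V_t = 2.04 V; 9.19 ≥ 2.04 ✓.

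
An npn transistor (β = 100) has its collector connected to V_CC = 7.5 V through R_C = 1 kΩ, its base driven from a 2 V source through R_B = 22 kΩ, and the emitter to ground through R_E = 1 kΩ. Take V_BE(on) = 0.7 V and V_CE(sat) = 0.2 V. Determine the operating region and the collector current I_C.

active; I_C ≈ 1.1 mA

Assume active. Base-emitter loop: I_B = (V_BB − V_BE)/(R_B + (β+1)R_E) = (2 − 0.7)/(22 + 101×1) = 0.0106 mA.
I_C = β·I_B = 100×0.0106 = 1.06 mA.
V_CE = V_CC − I_C·R_C − I_E·R_E = 7.5 − 1.06×1 − 1.07×1 = 5.38 V > V_CE(sat), so the active-region assumption holds.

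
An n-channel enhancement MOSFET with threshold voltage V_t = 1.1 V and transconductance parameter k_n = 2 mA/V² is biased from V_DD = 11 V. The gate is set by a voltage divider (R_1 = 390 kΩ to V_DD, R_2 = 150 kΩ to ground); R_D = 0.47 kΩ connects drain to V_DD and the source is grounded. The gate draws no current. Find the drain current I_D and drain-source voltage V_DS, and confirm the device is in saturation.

I_D ≈ 3.8 mA, V_DS ≈ 9.2 V

V_G = V_DD·R_2/(R_1+R_2) = 11×150/540 = 3.06 V. With the source grounded, V_GS = V_G = 3.06 V.
Assume saturation: I_D = (k_n/2)(V_GS − V_t)² = (2/2)×(3.06 − 1.1)² = 1×1.96² = 3.82 mA.
V_DS = V_DD − I_D·R_D = 11 − 3.82×0.47 = 9.2 V.
Saturation requires V_DS ≥ V_GS − V_t = 1.96 V; 9.2 ≥ 1.96 ✓.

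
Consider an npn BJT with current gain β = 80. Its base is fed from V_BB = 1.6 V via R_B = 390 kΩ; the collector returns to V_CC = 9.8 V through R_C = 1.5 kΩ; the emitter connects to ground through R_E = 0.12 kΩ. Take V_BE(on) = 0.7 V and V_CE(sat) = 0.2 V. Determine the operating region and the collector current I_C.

Assume active. Base-emitter loop: I_B = (V_BB − V_BE)/(R_B + (β+1)R_E) = (1.6 − 0.7)/(390 + 81×0.12) = 0.00225 mA.
I_C = β·I_B = 80×0.00225 = 0.18 mA.
V_CE = V_CC − I_C·R_C − I_E·R_E = 9.8 − 0.18×1.5 − 0.182×0.12 = 9.51 V > V_CE(sat), so the active-region assumption holds.

active; I_C ≈ 0.18 mA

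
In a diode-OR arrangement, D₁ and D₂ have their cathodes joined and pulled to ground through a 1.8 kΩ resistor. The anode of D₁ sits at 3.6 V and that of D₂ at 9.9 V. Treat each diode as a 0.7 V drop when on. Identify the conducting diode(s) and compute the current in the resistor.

Only D₂ conducts; I_R ≈ 5.1 mA

Assume both conduct. Then node N would need to be at both 3.6−0.7 = 2.9 V and 9.9−0.7 = 9.2 V, which is impossible.
Assume only D₂ conducts: V_N = 9.9 − 0.7 = 9.2 V, so I_R = 9.2/1.8 = 5.11 mA.
Check D₁: its anode-to-cathode voltage is 3.6 − 9.2 = -5.6 V < 0.7 V, so it is off. The assumption is consistent.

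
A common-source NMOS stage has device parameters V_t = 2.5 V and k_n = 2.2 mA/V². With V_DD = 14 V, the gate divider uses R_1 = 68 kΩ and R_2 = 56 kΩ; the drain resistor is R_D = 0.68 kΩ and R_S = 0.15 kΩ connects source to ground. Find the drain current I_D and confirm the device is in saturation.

V_G = V_DD·R_2/(R_1+R_2) = 14×56/124 = 6.32 V.
Assume saturation: I_D = (k_n/2)(V_GS − V_t)² with V_GS = V_G − I_D·R_S = 6.32 − 0.15·I_D.
Substituting gives 0.0248·I_D² − 2.26·I_D + 16.1 = 0, with roots I_D = 7.77 or 83.6 mA.
The root I_D = 83.6 mA gives V_GS = -6.22 V ≤ V_t, so take I_D = 7.77 mA.
Then V_GS = 5.16 V and V_DS = V_DD − I_D(R_D+R_S) = 14 − 7.77×0.83 = 7.55 V.
Saturation requires V_DS ≥ V_GS − V_t = 2.66 V; 7.55 ≥ 2.66 ✓.

I_D ≈ 7.8 mA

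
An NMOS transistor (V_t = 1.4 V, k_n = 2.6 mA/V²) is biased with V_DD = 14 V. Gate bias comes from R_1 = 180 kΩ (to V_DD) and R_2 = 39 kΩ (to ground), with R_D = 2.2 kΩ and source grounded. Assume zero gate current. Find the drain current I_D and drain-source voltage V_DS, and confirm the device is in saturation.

I_D ≈ 1.6 mA, V_DS ≈ 11 V

V_G = V_DD·R_2/(R_1+R_2) = 14×39/219 = 2.49 V. With the source grounded, V_GS = V_G = 2.49 V.
Assume saturation: I_D = (k_n/2)(V_GS − V_t)² = (2.6/2)×(2.49 − 1.4)² = 1.3×1.09² = 1.55 mA.
V_DS = V_DD − I_D·R_D = 14 − 1.55×2.2 = 10.6 V.
Saturation requires V_DS ≥ V_GS − V_t = 1.09 V; 10.6 ≥ 1.09 ✓.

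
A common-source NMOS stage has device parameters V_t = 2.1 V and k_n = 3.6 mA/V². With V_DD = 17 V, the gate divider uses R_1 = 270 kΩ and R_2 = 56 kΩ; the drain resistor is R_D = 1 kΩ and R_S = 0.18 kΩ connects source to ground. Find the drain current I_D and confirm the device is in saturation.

V_G = V_DD·R_2/(R_1+R_2) = 17×56/326 = 2.92 V.
Assume saturation: I_D = (k_n/2)(V_GS − V_t)² with V_GS = V_G − I_D·R_S = 2.92 − 0.18·I_D.
Substituting gives 0.0583·I_D² − 1.53·I_D + 1.21 = 0, with roots I_D = 0.816 or 25.4 mA.
The root I_D = 25.4 mA gives V_GS = -1.66 V ≤ V_t, so take I_D = 0.816 mA.
Then V_GS = 2.77 V and V_DS = V_DD − I_D(R_D+R_S) = 17 − 0.816×1.18 = 16 V.
Saturation requires V_DS ≥ V_GS − V_t = 0.673 V; 16 ≥ 0.673 ✓.

I_D ≈ 0.82 mA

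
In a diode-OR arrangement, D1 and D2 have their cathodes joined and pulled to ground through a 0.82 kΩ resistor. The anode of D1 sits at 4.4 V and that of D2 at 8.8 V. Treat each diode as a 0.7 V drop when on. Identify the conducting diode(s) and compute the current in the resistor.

Assume both conduct. Then node N would need to be at both 4.4−0.7 = 3.7 V and 8.8−0.7 = 8.1 V, which is impossible.
Assume only D2 conducts: V_N = 8.8 − 0.7 = 8.1 V, so I_R = 8.1/0.82 = 9.88 mA.
Check D1: its anode-to-cathode voltage is 4.4 − 8.1 = -3.7 V < 0.7 V, so it is off. The assumption is consistent.

Only D2 conducts; I_R ≈ 9.9 mA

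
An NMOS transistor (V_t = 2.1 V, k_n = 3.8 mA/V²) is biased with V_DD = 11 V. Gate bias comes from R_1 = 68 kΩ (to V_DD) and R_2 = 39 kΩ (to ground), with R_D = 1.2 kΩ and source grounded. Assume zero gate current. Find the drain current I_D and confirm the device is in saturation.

V_G = V_DD·R_2/(R_1+R_2) = 11×39/107 = 4.01 V. With the source grounded, V_GS = V_G = 4.01 V.
Assume saturation: I_D = (k_n/2)(V_GS − V_t)² = (3.8/2)×(4.01 − 2.1)² = 1.9×1.91² = 6.93 mA.
V_DS = V_DD − I_D·R_D = 11 − 6.93×1.2 = 2.69 V.
Saturation requires V_DS ≥ V_GS − V_t = 1.91 V; 2.69 ≥ 1.91 ✓.

I_D ≈ 6.9 mA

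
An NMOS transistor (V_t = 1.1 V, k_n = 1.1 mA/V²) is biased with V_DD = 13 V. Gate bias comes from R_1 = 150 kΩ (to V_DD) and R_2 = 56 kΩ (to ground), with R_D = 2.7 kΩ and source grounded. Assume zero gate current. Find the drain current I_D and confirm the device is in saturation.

V_G = V_DD·R_2/(R_1+R_2) = 13×56/206 = 3.53 V. With the source grounded, V_GS = V_G = 3.53 V.
Assume saturation: I_D = (k_n/2)(V_GS − V_t)² = (1.1/2)×(3.53 − 1.1)² = 0.55×2.43² = 3.26 mA.
V_DS = V_DD − I_D·R_D = 13 − 3.26×2.7 = 4.2 V.
Saturation requires V_DS ≥ V_GS − V_t = 2.43 V; 4.2 ≥ 2.43 ✓.

I_D ≈ 3.3 mA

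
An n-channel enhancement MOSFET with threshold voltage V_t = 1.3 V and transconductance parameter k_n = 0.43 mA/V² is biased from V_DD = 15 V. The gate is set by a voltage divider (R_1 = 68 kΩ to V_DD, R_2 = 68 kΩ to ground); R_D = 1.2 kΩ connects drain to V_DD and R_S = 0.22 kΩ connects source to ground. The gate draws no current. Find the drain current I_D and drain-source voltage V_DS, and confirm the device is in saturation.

V_G = V_DD·R_2/(R_1+R_2) = 15×68/136 = 7.5 V.
Assume saturation: I_D = (k_n/2)(V_GS − V_t)² with V_GS = V_G − I_D·R_S = 7.5 − 0.22·I_D.
Substituting gives 0.0104·I_D² − 1.59·I_D + 8.26 = 0, with roots I_D = 5.4 or 147 mA.
The root I_D = 147 mA gives V_GS = -24.9 V ≤ V_t, so take I_D = 5.4 mA.
Then V_GS = 6.31 V and V_DS = V_DD − I_D(R_D+R_S) = 15 − 5.4×1.42 = 7.33 V.
Saturation requires V_DS ≥ V_GS − V_t = 5.01 V; 7.33 ≥ 5.01 ✓.

I_D ≈ 5.4 mA, V_DS ≈ 7.3 V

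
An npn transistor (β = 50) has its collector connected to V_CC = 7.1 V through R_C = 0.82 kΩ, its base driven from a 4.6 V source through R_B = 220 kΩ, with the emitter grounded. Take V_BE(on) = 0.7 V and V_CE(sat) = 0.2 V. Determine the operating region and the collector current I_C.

Assume active. Base-emitter loop: I_B = (V_BB − V_BE)/R_B = (4.6 − 0.7)/220 = 0.0177 mA.
I_C = β·I_B = 50×0.0177 = 0.886 mA.
V_CE = V_CC − I_C·R_C = 7.1 − 0.886×0.82 = 6.37 V > V_CE(sat), so the active-region assumption holds.

active; I_C ≈ 0.89 mA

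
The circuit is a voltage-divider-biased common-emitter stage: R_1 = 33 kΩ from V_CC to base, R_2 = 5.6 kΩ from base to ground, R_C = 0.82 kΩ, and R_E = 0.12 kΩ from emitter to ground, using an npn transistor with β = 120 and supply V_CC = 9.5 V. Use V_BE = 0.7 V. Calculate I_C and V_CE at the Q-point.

I_C ≈ 4.2 mA, V_CE ≈ 5.5 V

Thevenize the base divider: V_Th = V_CC·R_2/(R_1+R_2) = 9.5×5.6/38.6 = 1.38 V, R_Th = R_1‖R_2 = 4.79 kΩ.
Base-emitter loop: V_Th = I_B·R_Th + V_BE + (β+1)I_B·R_E, so I_B = (1.38 − 0.7) / (4.79 + 121×0.12) = 0.0351 mA.
I_C = β·I_B = 120×0.0351 = 4.22 mA, and I_E = (β+1)I_B = 4.25 mA.
V_CE = V_CC − I_C·R_C − I_E·R_E = 9.5 − 4.22×0.82 − 4.25×0.12 = 5.53 V.
V_CE = 5.53 V > 0.2 V confirms active-region operation.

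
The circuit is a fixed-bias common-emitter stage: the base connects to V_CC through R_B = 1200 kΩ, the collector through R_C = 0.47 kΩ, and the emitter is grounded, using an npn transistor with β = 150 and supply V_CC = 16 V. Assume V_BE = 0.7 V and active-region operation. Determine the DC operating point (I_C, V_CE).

Base loop: V_CC = I_B·R_B + V_BE, so I_B = (16 − 0.7)/1200 kΩ = 0.0128 mA.
In the active region I_C = β·I_B = 150 × 0.0128 = 1.91 mA.
Collector loop: V_CE = V_CC − I_C·R_C = 16 − 1.91×0.47 = 15.1 V.
Since V_CE = 15.1 V > V_CE(sat) ≈ 0.2 V, the transistor is in the active region as assumed.

I_C ≈ 1.9 mA, V_CE ≈ 15 V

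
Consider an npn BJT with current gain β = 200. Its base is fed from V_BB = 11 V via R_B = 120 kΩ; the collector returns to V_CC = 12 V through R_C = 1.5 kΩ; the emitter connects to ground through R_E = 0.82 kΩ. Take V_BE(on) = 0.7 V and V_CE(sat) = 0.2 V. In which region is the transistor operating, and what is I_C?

saturation; I_C ≈ 5.1 mA

Assume active: I_B = (11 − 0.7)/(120 + 201×0.82) = 0.0362 mA, I_C = β·I_B = 7.23 mA.
Then V_CE = 12 − 7.23×1.5 − 7.27×0.82 = -4.81 V < 0.2 V — the active assumption fails.
Re-solve with V_CE = 0.2 V. KCL at the emitter: V_E/R_E = (V_BB−0.7−V_E)/R_B + (V_CC−0.2−V_E)/R_C, giving V_E = 4.2 V.
I_C = (V_CC − 0.2 − V_E)/R_C = (11.8 − 4.2)/1.5 = 5.07 mA.
Check: I_B = (10.3 − 4.2)/120 = 0.0509 mA, and β·I_B = 10.2 mA > I_C, confirming saturation.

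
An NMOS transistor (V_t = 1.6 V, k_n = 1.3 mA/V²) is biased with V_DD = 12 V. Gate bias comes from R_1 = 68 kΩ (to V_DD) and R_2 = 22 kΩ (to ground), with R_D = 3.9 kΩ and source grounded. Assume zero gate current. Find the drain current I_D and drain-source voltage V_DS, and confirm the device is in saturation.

I_D ≈ 1.2 mA, V_DS ≈ 7.5 V

V_G = V_DD·R_2/(R_1+R_2) = 12×22/90 = 2.93 V. With the source grounded, V_GS = V_G = 2.93 V.
Assume saturation: I_D = (k_n/2)(V_GS − V_t)² = (1.3/2)×(2.93 − 1.6)² = 0.65×1.33² = 1.16 mA.
V_DS = V_DD − I_D·R_D = 12 − 1.16×3.9 = 7.49 V.
Saturation requires V_DS ≥ V_GS − V_t = 1.33 V; 7.49 ≥ 1.33 ✓.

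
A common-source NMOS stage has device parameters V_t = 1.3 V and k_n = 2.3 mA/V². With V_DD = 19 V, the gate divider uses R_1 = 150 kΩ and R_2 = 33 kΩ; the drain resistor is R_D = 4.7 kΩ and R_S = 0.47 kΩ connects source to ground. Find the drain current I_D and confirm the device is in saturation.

I_D ≈ 1.8 mA

V_G = V_DD·R_2/(R_1+R_2) = 19×33/183 = 3.43 V.
Assume saturation: I_D = (k_n/2)(V_GS − V_t)² with V_GS = V_G − I_D·R_S = 3.43 − 0.47·I_D.
Substituting gives 0.254·I_D² − 3.3·I_D + 5.2 = 0, with roots I_D = 1.84 or 11.1 mA.
The root I_D = 11.1 mA gives V_GS = -1.81 V ≤ V_t, so take I_D = 1.84 mA.
Then V_GS = 2.56 V and V_DS = V_DD − I_D(R_D+R_S) = 19 − 1.84×5.17 = 9.51 V.
Saturation requires V_DS ≥ V_GS − V_t = 1.26 V; 9.51 ≥ 1.26 ✓.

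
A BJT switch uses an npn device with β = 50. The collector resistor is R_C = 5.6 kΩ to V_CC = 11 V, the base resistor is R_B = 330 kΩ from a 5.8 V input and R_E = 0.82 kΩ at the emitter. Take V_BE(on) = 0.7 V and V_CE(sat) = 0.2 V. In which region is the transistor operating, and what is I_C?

active; I_C ≈ 0.69 mA

Assume active. Base-emitter loop: I_B = (V_BB − V_BE)/(R_B + (β+1)R_E) = (5.8 − 0.7)/(330 + 51×0.82) = 0.0137 mA.
I_C = β·I_B = 50×0.0137 = 0.686 mA.
V_CE = V_CC − I_C·R_C − I_E·R_E = 11 − 0.686×5.6 − 0.7×0.82 = 6.59 V > V_CE(sat), so the active-region assumption holds.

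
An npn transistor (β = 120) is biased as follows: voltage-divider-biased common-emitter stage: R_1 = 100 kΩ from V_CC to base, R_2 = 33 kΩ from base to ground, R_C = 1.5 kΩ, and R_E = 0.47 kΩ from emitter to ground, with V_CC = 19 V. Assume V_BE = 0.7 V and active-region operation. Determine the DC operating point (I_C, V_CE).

I_C ≈ 5.9 mA, V_CE ≈ 7.4 V

Thevenize the base divider: V_Th = V_CC·R_2/(R_1+R_2) = 19×33/133 = 4.71 V, R_Th = R_1‖R_2 = 24.8 kΩ.
Base-emitter loop: V_Th = I_B·R_Th + V_BE + (β+1)I_B·R_E, so I_B = (4.71 − 0.7) / (24.8 + 121×0.47) = 0.0491 mA.
I_C = β·I_B = 120×0.0491 = 5.9 mA, and I_E = (β+1)I_B = 5.95 mA.
V_CE = V_CC − I_C·R_C − I_E·R_E = 19 − 5.9×1.5 − 5.95×0.47 = 7.36 V.
V_CE = 7.36 V > 0.2 V confirms active-region operation.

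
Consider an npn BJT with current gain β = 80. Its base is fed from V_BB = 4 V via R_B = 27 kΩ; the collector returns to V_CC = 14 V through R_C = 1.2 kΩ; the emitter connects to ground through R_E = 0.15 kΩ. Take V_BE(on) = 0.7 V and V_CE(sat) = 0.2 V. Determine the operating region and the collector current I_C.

Assume active. Base-emitter loop: I_B = (V_BB − V_BE)/(R_B + (β+1)R_E) = (4 − 0.7)/(27 + 81×0.15) = 0.0843 mA.
I_C = β·I_B = 80×0.0843 = 6.74 mA.
V_CE = V_CC − I_C·R_C − I_E·R_E = 14 − 6.74×1.2 − 6.83×0.15 = 4.88 V > V_CE(sat), so the active-region assumption holds.

active; I_C ≈ 6.7 mA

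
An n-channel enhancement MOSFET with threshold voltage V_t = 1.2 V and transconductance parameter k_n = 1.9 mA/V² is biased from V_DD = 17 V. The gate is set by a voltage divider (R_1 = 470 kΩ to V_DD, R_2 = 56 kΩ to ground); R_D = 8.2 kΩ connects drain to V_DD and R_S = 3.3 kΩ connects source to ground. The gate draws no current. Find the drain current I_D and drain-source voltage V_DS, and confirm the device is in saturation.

I_D ≈ 0.091 mA, V_DS ≈ 16 V

V_G = V_DD·R_2/(R_1+R_2) = 17×56/526 = 1.81 V.
Assume saturation: I_D = (k_n/2)(V_GS − V_t)² with V_GS = V_G − I_D·R_S = 1.81 − 3.3·I_D.
Substituting gives 10.3·I_D² − 4.82·I_D + 0.353 = 0, with roots I_D = 0.091 or 0.375 mA.
The root I_D = 0.375 mA gives V_GS = 0.571 V ≤ V_t, so take I_D = 0.091 mA.
Then V_GS = 1.51 V and V_DS = V_DD − I_D(R_D+R_S) = 17 − 0.091×11.5 = 16 V.
Saturation requires V_DS ≥ V_GS − V_t = 0.31 V; 16 ≥ 0.31 ✓.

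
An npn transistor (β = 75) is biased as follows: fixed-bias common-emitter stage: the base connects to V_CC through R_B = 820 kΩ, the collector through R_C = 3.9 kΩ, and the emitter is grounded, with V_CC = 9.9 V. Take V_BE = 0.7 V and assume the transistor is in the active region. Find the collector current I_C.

Base loop: V_CC = I_B·R_B + V_BE, so I_B = (9.9 − 0.7)/820 kΩ = 0.0112 mA.
In the active region I_C = β·I_B = 75 × 0.0112 = 0.841 mA.
Collector loop: V_CE = V_CC − I_C·R_C = 9.9 − 0.841×3.9 = 6.62 V.
Since V_CE = 6.62 V > V_CE(sat) ≈ 0.2 V, the transistor is in the active region as assumed.

I_C ≈ 0.84 mA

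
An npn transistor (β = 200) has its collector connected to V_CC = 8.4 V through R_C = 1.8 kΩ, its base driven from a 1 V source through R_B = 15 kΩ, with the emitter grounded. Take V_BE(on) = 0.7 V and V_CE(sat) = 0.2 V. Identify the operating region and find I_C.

active; I_C ≈ 4 mA

Assume active. Base-emitter loop: I_B = (V_BB − V_BE)/R_B = (1 − 0.7)/15 = 0.02 mA.
I_C = β·I_B = 200×0.02 = 4 mA.
V_CE = V_CC − I_C·R_C = 8.4 − 4×1.8 = 1.2 V > V_CE(sat), so the active-region assumption holds.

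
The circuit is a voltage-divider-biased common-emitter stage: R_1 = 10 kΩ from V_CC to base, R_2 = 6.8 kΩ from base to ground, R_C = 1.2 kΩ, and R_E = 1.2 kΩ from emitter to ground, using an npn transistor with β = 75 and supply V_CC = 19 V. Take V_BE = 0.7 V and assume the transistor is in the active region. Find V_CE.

Thevenize the base divider: V_Th = V_CC·R_2/(R_1+R_2) = 19×6.8/16.8 = 7.69 V, R_Th = R_1‖R_2 = 4.05 kΩ.
Base-emitter loop: V_Th = I_B·R_Th + V_BE + (β+1)I_B·R_E, so I_B = (7.69 − 0.7) / (4.05 + 76×1.2) = 0.0734 mA.
I_C = β·I_B = 75×0.0734 = 5.5 mA, and I_E = (β+1)I_B = 5.58 mA.
V_CE = V_CC − I_C·R_C − I_E·R_E = 19 − 5.5×1.2 − 5.58×1.2 = 5.7 V.
V_CE = 5.7 V > 0.2 V confirms active-region operation.

V_CE ≈ 5.7 V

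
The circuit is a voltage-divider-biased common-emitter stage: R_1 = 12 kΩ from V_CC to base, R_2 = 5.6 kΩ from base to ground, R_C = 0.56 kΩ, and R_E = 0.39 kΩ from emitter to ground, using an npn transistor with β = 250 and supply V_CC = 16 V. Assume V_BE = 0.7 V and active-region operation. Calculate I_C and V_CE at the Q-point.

I_C ≈ 11 mA, V_CE ≈ 5.7 V

Thevenize the base divider: V_Th = V_CC·R_2/(R_1+R_2) = 16×5.6/17.6 = 5.09 V, R_Th = R_1‖R_2 = 3.82 kΩ.
Base-emitter loop: V_Th = I_B·R_Th + V_BE + (β+1)I_B·R_E, so I_B = (5.09 − 0.7) / (3.82 + 251×0.39) = 0.0432 mA.
I_C = β·I_B = 250×0.0432 = 10.8 mA, and I_E = (β+1)I_B = 10.8 mA.
V_CE = V_CC − I_C·R_C − I_E·R_E = 16 − 10.8×0.56 − 10.8×0.39 = 5.73 V.
V_CE = 5.73 V > 0.2 V confirms active-region operation.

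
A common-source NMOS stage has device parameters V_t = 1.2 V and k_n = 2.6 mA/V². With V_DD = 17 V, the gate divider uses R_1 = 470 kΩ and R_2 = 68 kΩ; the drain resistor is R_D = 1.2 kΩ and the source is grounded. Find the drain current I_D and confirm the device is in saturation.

I_D ≈ 1.2 mA

V_G = V_DD·R_2/(R_1+R_2) = 17×68/538 = 2.15 V. With the source grounded, V_GS = V_G = 2.15 V.
Assume saturation: I_D = (k_n/2)(V_GS − V_t)² = (2.6/2)×(2.15 − 1.2)² = 1.3×0.949² = 1.17 mA.
V_DS = V_DD − I_D·R_D = 17 − 1.17×1.2 = 15.6 V.
Saturation requires V_DS ≥ V_GS − V_t = 0.949 V; 15.6 ≥ 0.949 ✓.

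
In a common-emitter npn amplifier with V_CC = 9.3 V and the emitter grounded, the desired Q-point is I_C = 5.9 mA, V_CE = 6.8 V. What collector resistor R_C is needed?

R_C ≈ 0.42 kΩ

Collector loop: V_CC = I_C·R_C + V_CE.
R_C = (V_CC − V_CE)/I_C = (9.3 − 6.8)/5.9 = 0.424 kΩ.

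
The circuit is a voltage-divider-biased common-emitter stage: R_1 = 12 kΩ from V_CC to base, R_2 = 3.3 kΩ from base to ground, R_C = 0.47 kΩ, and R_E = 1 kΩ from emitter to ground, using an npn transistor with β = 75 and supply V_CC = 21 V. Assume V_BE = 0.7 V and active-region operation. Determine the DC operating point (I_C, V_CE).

Thevenize the base divider: V_Th = V_CC·R_2/(R_1+R_2) = 21×3.3/15.3 = 4.53 V, R_Th = R_1‖R_2 = 2.59 kΩ.
Base-emitter loop: V_Th = I_B·R_Th + V_BE + (β+1)I_B·R_E, so I_B = (4.53 − 0.7) / (2.59 + 76×1) = 0.0487 mA.
I_C = β·I_B = 75×0.0487 = 3.65 mA, and I_E = (β+1)I_B = 3.7 mA.
V_CE = V_CC − I_C·R_C − I_E·R_E = 21 − 3.65×0.47 − 3.7×1 = 15.6 V.
V_CE = 15.6 V > 0.2 V confirms active-region operation.

I_C ≈ 3.7 mA, V_CE ≈ 16 V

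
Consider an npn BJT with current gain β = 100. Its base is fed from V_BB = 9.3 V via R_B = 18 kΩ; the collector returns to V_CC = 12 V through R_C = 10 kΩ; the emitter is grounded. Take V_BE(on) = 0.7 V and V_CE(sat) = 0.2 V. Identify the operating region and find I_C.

Assume active: I_B = (9.3 − 0.7)/18 = 0.478 mA, giving I_C = β·I_B = 47.8 mA.
But then V_CE = 12 − 47.8×10 = -466 V < V_CE(sat) = 0.2 V — impossible in the active region.
So the transistor is saturated. With V_CE = 0.2 V, I_C = (V_CC − 0.2)/R_C = 11.8/10 = 1.18 mA.
Check: β·I_B = 47.8 mA > I_C = 1.18 mA, confirming saturation.

saturation; I_C ≈ 1.2 mA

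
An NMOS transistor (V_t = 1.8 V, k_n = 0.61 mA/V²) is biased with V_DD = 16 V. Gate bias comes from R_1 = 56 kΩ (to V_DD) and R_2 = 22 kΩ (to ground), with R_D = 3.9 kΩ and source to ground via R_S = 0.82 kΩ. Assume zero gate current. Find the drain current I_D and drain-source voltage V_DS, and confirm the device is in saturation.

V_G = V_DD·R_2/(R_1+R_2) = 16×22/78 = 4.51 V.
Assume saturation: I_D = (k_n/2)(V_GS − V_t)² with V_GS = V_G − I_D·R_S = 4.51 − 0.82·I_D.
Substituting gives 0.205·I_D² − 2.36·I_D + 2.24 = 0, with roots I_D = 1.05 or 10.4 mA.
The root I_D = 10.4 mA gives V_GS = -4.05 V ≤ V_t, so take I_D = 1.05 mA.
Then V_GS = 3.65 V and V_DS = V_DD − I_D(R_D+R_S) = 16 − 1.05×4.72 = 11.1 V.
Saturation requires V_DS ≥ V_GS − V_t = 1.85 V; 11.1 ≥ 1.85 ✓.

I_D ≈ 1 mA, V_DS ≈ 11 V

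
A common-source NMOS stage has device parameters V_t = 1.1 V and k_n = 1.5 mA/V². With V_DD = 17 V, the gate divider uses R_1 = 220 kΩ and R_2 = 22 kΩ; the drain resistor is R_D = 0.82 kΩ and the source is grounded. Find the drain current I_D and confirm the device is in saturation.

I_D ≈ 0.15 mA

V_G = V_DD·R_2/(R_1+R_2) = 17×22/242 = 1.55 V. With the source grounded, V_GS = V_G = 1.55 V.
Assume saturation: I_D = (k_n/2)(V_GS − V_t)² = (1.5/2)×(1.55 − 1.1)² = 0.75×0.445² = 0.149 mA.
V_DS = V_DD − I_D·R_D = 17 − 0.149×0.82 = 16.9 V.
Saturation requires V_DS ≥ V_GS − V_t = 0.445 V; 16.9 ≥ 0.445 ✓.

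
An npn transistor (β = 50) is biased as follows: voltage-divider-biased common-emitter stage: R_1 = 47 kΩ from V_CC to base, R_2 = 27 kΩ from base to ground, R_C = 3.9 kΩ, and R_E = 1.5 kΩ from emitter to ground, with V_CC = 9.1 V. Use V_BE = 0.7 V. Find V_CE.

Thevenize the base divider: V_Th = V_CC·R_2/(R_1+R_2) = 9.1×27/74 = 3.32 V, R_Th = R_1‖R_2 = 17.1 kΩ.
Base-emitter loop: V_Th = I_B·R_Th + V_BE + (β+1)I_B·R_E, so I_B = (3.32 − 0.7) / (17.1 + 51×1.5) = 0.028 mA.
I_C = β·I_B = 50×0.028 = 1.4 mA, and I_E = (β+1)I_B = 1.43 mA.
V_CE = V_CC − I_C·R_C − I_E·R_E = 9.1 − 1.4×3.9 − 1.43×1.5 = 1.5 V.
V_CE = 1.5 V > 0.2 V confirms active-region operation.

V_CE ≈ 1.5 V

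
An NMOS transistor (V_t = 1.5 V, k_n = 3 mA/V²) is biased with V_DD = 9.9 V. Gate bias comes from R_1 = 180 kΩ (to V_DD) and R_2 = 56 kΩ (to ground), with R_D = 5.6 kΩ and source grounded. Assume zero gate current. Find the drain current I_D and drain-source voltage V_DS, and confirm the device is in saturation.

V_G = V_DD·R_2/(R_1+R_2) = 9.9×56/236 = 2.35 V. With the source grounded, V_GS = V_G = 2.35 V.
Assume saturation: I_D = (k_n/2)(V_GS − V_t)² = (3/2)×(2.35 − 1.5)² = 1.5×0.849² = 1.08 mA.
V_DS = V_DD − I_D·R_D = 9.9 − 1.08×5.6 = 3.84 V.
Saturation requires V_DS ≥ V_GS − V_t = 0.849 V; 3.84 ≥ 0.849 ✓.

I_D ≈ 1.1 mA, V_DS ≈ 3.8 V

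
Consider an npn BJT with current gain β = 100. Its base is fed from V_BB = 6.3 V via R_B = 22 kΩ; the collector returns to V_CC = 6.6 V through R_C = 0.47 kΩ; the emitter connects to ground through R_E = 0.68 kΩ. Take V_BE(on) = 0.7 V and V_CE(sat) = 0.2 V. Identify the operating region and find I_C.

saturation; I_C ≈ 5.5 mA

Assume active: I_B = (6.3 − 0.7)/(22 + 101×0.68) = 0.0618 mA, I_C = β·I_B = 6.18 mA.
Then V_CE = 6.6 − 6.18×0.47 − 6.24×0.68 = -0.544 V < 0.2 V — the active assumption fails.
Re-solve with V_CE = 0.2 V. KCL at the emitter: V_E/R_E = (V_BB−0.7−V_E)/R_B + (V_CC−0.2−V_E)/R_C, giving V_E = 3.81 V.
I_C = (V_CC − 0.2 − V_E)/R_C = (6.4 − 3.81)/0.47 = 5.52 mA.
Check: I_B = (5.6 − 3.81)/22 = 0.0815 mA, and β·I_B = 8.15 mA > I_C, confirming saturation.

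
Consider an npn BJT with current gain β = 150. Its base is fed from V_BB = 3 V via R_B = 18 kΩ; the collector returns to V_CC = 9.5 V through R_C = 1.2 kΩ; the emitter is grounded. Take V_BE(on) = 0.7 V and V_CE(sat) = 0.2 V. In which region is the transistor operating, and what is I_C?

saturation; I_C ≈ 7.8 mA

Assume active: I_B = (3 − 0.7)/18 = 0.128 mA, giving I_C = β·I_B = 19.2 mA.
But then V_CE = 9.5 − 19.2×1.2 = -13.5 V < V_CE(sat) = 0.2 V — impossible in the active region.
So the transistor is saturated. With V_CE = 0.2 V, I_C = (V_CC − 0.2)/R_C = 9.3/1.2 = 7.75 mA.
Check: β·I_B = 19.2 mA > I_C = 7.75 mA, confirming saturation.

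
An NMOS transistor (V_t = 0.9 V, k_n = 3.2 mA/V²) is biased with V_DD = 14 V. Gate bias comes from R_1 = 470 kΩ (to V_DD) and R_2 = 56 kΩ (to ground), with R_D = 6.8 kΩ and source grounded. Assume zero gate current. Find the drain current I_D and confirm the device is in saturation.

V_G = V_DD·R_2/(R_1+R_2) = 14×56/526 = 1.49 V. With the source grounded, V_GS = V_G = 1.49 V.
Assume saturation: I_D = (k_n/2)(V_GS − V_t)² = (3.2/2)×(1.49 − 0.9)² = 1.6×0.59² = 0.558 mA.
V_DS = V_DD − I_D·R_D = 14 − 0.558×6.8 = 10.2 V.
Saturation requires V_DS ≥ V_GS − V_t = 0.59 V; 10.2 ≥ 0.59 ✓.

I_D ≈ 0.56 mA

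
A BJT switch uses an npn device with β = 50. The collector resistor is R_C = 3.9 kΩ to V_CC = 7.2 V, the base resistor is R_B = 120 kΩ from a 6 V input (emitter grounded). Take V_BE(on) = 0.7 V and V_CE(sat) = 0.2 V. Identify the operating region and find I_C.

saturation; I_C ≈ 1.8 mA

Assume active: I_B = (6 − 0.7)/120 = 0.0442 mA, giving I_C = β·I_B = 2.21 mA.
But then V_CE = 7.2 − 2.21×3.9 = -1.41 V < V_CE(sat) = 0.2 V — impossible in the active region.
So the transistor is saturated. With V_CE = 0.2 V, I_C = (V_CC − 0.2)/R_C = 7/3.9 = 1.79 mA.
Check: β·I_B = 2.21 mA > I_C = 1.79 mA, confirming saturation.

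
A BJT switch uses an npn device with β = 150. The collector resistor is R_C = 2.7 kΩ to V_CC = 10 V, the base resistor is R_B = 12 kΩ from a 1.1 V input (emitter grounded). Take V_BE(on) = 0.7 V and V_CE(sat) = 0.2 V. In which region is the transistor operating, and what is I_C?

saturation; I_C ≈ 3.6 mA

Assume active: I_B = (1.1 − 0.7)/12 = 0.0333 mA, giving I_C = β·I_B = 5 mA.
But then V_CE = 10 − 5×2.7 = -3.5 V < V_CE(sat) = 0.2 V — impossible in the active region.
So the transistor is saturated. With V_CE = 0.2 V, I_C = (V_CC − 0.2)/R_C = 9.8/2.7 = 3.63 mA.
Check: β·I_B = 5 mA > I_C = 3.63 mA, confirming saturation.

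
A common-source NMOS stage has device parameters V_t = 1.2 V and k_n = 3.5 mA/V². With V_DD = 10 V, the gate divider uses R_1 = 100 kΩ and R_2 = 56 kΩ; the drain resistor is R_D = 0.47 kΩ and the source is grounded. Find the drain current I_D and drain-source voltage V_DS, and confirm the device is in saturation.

V_G = V_DD·R_2/(R_1+R_2) = 10×56/156 = 3.59 V. With the source grounded, V_GS = V_G = 3.59 V.
Assume saturation: I_D = (k_n/2)(V_GS − V_t)² = (3.5/2)×(3.59 − 1.2)² = 1.75×2.39² = 9.99 mA.
V_DS = V_DD − I_D·R_D = 10 − 9.99×0.47 = 5.3 V.
Saturation requires V_DS ≥ V_GS − V_t = 2.39 V; 5.3 ≥ 2.39 ✓.

I_D ≈ 10 mA, V_DS ≈ 5.3 V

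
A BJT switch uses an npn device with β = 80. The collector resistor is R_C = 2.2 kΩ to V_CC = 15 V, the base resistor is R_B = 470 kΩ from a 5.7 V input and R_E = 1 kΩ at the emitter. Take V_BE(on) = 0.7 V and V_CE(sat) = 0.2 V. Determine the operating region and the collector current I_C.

Assume active. Base-emitter loop: I_B = (V_BB − V_BE)/(R_B + (β+1)R_E) = (5.7 − 0.7)/(470 + 81×1) = 0.00907 mA.
I_C = β·I_B = 80×0.00907 = 0.726 mA.
V_CE = V_CC − I_C·R_C − I_E·R_E = 15 − 0.726×2.2 − 0.735×1 = 12.7 V > V_CE(sat), so the active-region assumption holds.

active; I_C ≈ 0.73 mA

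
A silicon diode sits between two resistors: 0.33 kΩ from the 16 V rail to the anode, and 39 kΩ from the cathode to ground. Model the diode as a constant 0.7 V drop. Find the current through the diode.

I ≈ 0.39 mA

The two resistors are in series with the diode, so KVL gives 16 = I·0.33 + 0.7 + I·39.
I = (16 − 0.7) / (0.33 + 39) kΩ = 15.3 / 39.3 = 0.389 mA.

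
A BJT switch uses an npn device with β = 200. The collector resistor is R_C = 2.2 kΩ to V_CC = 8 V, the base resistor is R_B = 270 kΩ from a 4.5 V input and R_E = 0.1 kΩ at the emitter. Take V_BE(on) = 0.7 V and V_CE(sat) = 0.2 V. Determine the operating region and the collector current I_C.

active; I_C ≈ 2.6 mA

Assume active. Base-emitter loop: I_B = (V_BB − V_BE)/(R_B + (β+1)R_E) = (4.5 − 0.7)/(270 + 201×0.1) = 0.0131 mA.
I_C = β·I_B = 200×0.0131 = 2.62 mA.
V_CE = V_CC − I_C·R_C − I_E·R_E = 8 − 2.62×2.2 − 2.63×0.1 = 1.97 V > V_CE(sat), so the active-region assumption holds.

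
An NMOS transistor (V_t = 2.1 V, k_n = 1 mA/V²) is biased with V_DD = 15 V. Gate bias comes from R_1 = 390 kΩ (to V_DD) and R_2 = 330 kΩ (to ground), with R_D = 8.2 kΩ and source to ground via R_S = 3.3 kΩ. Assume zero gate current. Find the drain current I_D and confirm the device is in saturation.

I_D ≈ 1 mA

V_G = V_DD·R_2/(R_1+R_2) = 15×330/720 = 6.88 V.
Assume saturation: I_D = (k_n/2)(V_GS − V_t)² with V_GS = V_G − I_D·R_S = 6.88 − 3.3·I_D.
Substituting gives 5.44·I_D² − 16.8·I_D + 11.4 = 0, with roots I_D = 1.02 or 2.06 mA.
The root I_D = 2.06 mA gives V_GS = 0.069 V ≤ V_t, so take I_D = 1.02 mA.
Then V_GS = 3.52 V and V_DS = V_DD − I_D(R_D+R_S) = 15 − 1.02×11.5 = 3.33 V.
Saturation requires V_DS ≥ V_GS − V_t = 1.42 V; 3.33 ≥ 1.42 ✓.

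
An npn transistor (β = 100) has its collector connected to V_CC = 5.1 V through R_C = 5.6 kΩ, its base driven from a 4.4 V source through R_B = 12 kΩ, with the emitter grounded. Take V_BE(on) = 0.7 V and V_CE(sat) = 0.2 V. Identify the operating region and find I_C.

Assume active: I_B = (4.4 − 0.7)/12 = 0.308 mA, giving I_C = β·I_B = 30.8 mA.
But then V_CE = 5.1 − 30.8×5.6 = -168 V < V_CE(sat) = 0.2 V — impossible in the active region.
So the transistor is saturated. With V_CE = 0.2 V, I_C = (V_CC − 0.2)/R_C = 4.9/5.6 = 0.875 mA.
Check: β·I_B = 30.8 mA > I_C = 0.875 mA, confirming saturation.

saturation; I_C ≈ 0.88 mA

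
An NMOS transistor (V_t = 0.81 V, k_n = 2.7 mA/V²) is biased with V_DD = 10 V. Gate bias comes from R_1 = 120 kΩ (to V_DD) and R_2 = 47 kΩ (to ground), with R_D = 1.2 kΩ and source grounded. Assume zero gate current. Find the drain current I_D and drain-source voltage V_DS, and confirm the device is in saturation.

V_G = V_DD·R_2/(R_1+R_2) = 10×47/167 = 2.81 V. With the source grounded, V_GS = V_G = 2.81 V.
Assume saturation: I_D = (k_n/2)(V_GS − V_t)² = (2.7/2)×(2.81 − 0.81)² = 1.35×2² = 5.42 mA.
V_DS = V_DD − I_D·R_D = 10 − 5.42×1.2 = 3.49 V.
Saturation requires V_DS ≥ V_GS − V_t = 2 V; 3.49 ≥ 2 ✓.

I_D ≈ 5.4 mA, V_DS ≈ 3.5 V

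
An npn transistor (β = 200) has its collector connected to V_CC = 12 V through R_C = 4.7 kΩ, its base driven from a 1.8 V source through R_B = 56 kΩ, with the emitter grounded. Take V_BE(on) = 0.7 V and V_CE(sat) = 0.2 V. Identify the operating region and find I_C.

saturation; I_C ≈ 2.5 mA

Assume active: I_B = (1.8 − 0.7)/56 = 0.0196 mA, giving I_C = β·I_B = 3.93 mA.
But then V_CE = 12 − 3.93×4.7 = -6.46 V < V_CE(sat) = 0.2 V — impossible in the active region.
So the transistor is saturated. With V_CE = 0.2 V, I_C = (V_CC − 0.2)/R_C = 11.8/4.7 = 2.51 mA.
Check: β·I_B = 3.93 mA > I_C = 2.51 mA, confirming saturation.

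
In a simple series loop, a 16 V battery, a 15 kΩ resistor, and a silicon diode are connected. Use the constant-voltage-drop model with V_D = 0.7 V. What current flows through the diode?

KVL around the loop: 16 = V_D + I·R = 0.7 + I × 15 kΩ.
So I = (16 − 0.7) / 15 kΩ = 15.3 / 15 = 1.02 mA.

I ≈ 1 mA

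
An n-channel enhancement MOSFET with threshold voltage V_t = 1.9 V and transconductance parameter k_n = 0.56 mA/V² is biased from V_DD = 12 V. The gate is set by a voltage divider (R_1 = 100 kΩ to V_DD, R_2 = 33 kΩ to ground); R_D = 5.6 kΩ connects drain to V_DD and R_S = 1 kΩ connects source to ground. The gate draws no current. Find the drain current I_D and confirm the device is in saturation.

V_G = V_DD·R_2/(R_1+R_2) = 12×33/133 = 2.98 V.
Assume saturation: I_D = (k_n/2)(V_GS − V_t)² with V_GS = V_G − I_D·R_S = 2.98 − 1·I_D.
Substituting gives 0.28·I_D² − 1.6·I_D + 0.325 = 0, with roots I_D = 0.21 or 5.52 mA.
The root I_D = 5.52 mA gives V_GS = -2.54 V ≤ V_t, so take I_D = 0.21 mA.
Then V_GS = 2.77 V and V_DS = V_DD − I_D(R_D+R_S) = 12 − 0.21×6.6 = 10.6 V.
Saturation requires V_DS ≥ V_GS − V_t = 0.867 V; 10.6 ≥ 0.867 ✓.

I_D ≈ 0.21 mA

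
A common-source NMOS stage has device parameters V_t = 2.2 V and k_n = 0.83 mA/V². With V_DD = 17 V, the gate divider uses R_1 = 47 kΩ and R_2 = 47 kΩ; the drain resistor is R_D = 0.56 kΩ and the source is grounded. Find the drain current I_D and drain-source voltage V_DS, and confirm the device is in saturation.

I_D ≈ 16 mA, V_DS ≈ 7.8 V

V_G = V_DD·R_2/(R_1+R_2) = 17×47/94 = 8.5 V. With the source grounded, V_GS = V_G = 8.5 V.
Assume saturation: I_D = (k_n/2)(V_GS − V_t)² = (0.83/2)×(8.5 − 2.2)² = 0.415×6.3² = 16.5 mA.
V_DS = V_DD − I_D·R_D = 17 − 16.5×0.56 = 7.78 V.
Saturation requires V_DS ≥ V_GS − V_t = 6.3 V; 7.78 ≥ 6.3 ✓.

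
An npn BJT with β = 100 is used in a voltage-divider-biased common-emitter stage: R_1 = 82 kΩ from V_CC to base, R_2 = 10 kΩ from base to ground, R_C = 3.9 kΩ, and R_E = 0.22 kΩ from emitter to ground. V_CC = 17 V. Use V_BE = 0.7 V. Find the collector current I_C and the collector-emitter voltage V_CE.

Thevenize the base divider: V_Th = V_CC·R_2/(R_1+R_2) = 17×10/92 = 1.85 V, R_Th = R_1‖R_2 = 8.91 kΩ.
Base-emitter loop: V_Th = I_B·R_Th + V_BE + (β+1)I_B·R_E, so I_B = (1.85 − 0.7) / (8.91 + 101×0.22) = 0.0369 mA.
I_C = β·I_B = 100×0.0369 = 3.69 mA, and I_E = (β+1)I_B = 3.72 mA.
V_CE = V_CC − I_C·R_C − I_E·R_E = 17 − 3.69×3.9 − 3.72×0.22 = 1.8 V.
V_CE = 1.8 V > 0.2 V confirms active-region operation.

I_C ≈ 3.7 mA, V_CE ≈ 1.8 V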